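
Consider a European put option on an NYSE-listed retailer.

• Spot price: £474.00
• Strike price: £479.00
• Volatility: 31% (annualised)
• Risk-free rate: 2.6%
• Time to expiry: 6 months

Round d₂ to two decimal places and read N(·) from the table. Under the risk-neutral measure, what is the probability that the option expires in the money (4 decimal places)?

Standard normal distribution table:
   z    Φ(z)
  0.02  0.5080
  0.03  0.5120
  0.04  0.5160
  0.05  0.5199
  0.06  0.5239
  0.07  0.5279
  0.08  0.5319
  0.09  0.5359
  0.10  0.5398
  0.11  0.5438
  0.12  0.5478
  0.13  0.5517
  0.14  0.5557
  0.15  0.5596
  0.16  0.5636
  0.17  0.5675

0.5398

T = 0.5;  σ√T = 0.2192
d₁ = [ln(474/479) + (0.026 + ½·0.31²)·0.5] / (σ√T) = (-0.0105 + 0.0370) / 0.2192 = 0.1210 → 0.12
d₂ = 0.1210 − 0.2192 = -0.0982 → -0.10
Pr(exercise) under Q = N(−d₂) = N(0.10) = 0.5398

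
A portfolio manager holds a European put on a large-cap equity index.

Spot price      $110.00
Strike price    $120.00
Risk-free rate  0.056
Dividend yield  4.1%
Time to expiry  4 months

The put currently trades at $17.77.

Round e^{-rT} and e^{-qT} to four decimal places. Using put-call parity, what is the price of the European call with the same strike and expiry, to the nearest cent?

exp(−qT) = exp(−0.041·0.3333) = 0.9864;  exp(−rT) = exp(−0.056·0.3333) = 0.9815
Put-call parity: C − P = S·e^(−qT) − K·e^(−rT) = 110·0.9864 − 120·0.9815 = 108.5040 − 117.7800 = -9.2760
C = P + (C − P) = 17.77 + (-9.2760) = 8.4940

$8.49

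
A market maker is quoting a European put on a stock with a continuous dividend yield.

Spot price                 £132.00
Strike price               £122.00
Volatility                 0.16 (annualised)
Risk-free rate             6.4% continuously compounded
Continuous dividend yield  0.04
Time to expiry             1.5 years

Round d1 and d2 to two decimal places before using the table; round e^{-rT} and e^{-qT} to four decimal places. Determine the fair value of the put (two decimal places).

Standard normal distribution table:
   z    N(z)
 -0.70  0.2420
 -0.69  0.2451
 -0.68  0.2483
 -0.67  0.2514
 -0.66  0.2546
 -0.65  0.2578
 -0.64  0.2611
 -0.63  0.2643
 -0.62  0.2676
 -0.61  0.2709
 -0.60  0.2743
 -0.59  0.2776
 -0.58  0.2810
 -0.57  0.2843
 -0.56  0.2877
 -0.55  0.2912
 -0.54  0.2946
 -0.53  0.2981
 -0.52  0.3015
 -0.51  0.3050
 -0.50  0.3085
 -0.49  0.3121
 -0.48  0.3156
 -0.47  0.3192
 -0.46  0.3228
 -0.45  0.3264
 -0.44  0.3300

£3.72

σ√T = 0.16 × 1.2247 = 0.1960
ln(S/K) + (r − q + σ²/2)T = ln(132/122) + (0.064 − 0.04 + 0.16²/2)·1.5 = 0.0788 + 0.0552 = 0.1340
d₁ = 0.1340 / 0.1960 = 0.6837 → 0.68
d₂ = d₁ − σ√T = 0.6837 − 0.1960 = 0.4878 → 0.49
e^(−qT) = e^(−0.04·1.5) = 0.9418;  e^(−rT) = e^(−0.064·1.5) = 0.9085
N(−d₂) = N(-0.49) = 0.3121;  N(−d₁) = N(-0.68) = 0.2483
P = 122·0.9085·0.3121 − 132·0.9418·0.2483 = 34.5922 − 30.8681 = 3.7242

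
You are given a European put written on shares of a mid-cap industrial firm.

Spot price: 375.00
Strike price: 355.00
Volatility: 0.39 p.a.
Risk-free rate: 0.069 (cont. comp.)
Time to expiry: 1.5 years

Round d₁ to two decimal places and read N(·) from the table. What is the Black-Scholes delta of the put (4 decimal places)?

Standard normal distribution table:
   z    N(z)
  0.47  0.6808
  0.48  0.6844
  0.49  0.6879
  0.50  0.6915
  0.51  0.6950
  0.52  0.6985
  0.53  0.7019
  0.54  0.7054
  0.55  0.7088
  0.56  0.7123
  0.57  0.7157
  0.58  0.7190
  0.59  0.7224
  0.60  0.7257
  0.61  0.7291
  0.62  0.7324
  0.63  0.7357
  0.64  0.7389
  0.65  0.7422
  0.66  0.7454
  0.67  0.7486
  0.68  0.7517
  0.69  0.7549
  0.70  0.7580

-0.2843

T = 1.5;  σ√T = 0.4777
ln(S/K) + (r + σ²/2)T = ln(375/355) + (0.069 + 0.39²/2)·1.5 = 0.0548 + 0.2176 = 0.2724
d₁ = 0.2724 / 0.4777 = 0.5703 → 0.57
N(d₁) = N(0.57) = 0.7157
Δ_put = N(d₁) − 1 = 0.7157 − 1 = -0.2843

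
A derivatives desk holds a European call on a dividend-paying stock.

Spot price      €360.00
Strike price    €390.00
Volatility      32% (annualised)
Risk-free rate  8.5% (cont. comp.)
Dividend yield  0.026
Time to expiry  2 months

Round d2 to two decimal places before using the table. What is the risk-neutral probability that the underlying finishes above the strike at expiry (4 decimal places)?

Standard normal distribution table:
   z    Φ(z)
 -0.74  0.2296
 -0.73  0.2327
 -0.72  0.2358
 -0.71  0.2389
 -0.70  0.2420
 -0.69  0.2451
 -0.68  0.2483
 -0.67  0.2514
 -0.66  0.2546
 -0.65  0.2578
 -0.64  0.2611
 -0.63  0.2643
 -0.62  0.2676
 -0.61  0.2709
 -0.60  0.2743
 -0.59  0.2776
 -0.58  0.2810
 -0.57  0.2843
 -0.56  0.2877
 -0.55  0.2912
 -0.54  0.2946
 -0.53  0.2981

0.2743

T = 0.1667;  σ√T = 0.1306
d₁ = [ln(360/390) + (0.085 − 0.026 + 0.32²/2)·0.1667] / 0.1306 = [-0.0800 + 0.0184] / 0.1306 = -0.4721 → -0.47
d₂ = d₁ − σ√T = -0.4721 − 0.1306 = -0.6027 → -0.60
Risk-neutral Pr[S_T > K] = N(d₂) = N(-0.60) = 0.2743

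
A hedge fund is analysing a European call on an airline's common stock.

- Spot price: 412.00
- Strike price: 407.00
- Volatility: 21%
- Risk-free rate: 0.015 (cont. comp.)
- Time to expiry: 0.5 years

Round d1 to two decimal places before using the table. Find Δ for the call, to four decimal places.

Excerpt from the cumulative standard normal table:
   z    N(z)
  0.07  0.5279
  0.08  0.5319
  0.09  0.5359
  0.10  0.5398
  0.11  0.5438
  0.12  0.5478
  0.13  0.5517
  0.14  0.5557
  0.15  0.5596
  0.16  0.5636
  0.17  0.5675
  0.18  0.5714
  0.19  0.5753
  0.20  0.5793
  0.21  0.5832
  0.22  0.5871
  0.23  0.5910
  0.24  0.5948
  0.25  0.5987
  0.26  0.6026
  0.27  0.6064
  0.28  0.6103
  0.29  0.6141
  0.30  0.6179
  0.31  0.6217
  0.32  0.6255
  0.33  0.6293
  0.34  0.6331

σ√T = 0.21·√0.5 = 0.1485
d₁ = [ln(412/407) + (0.015 + ½·0.21²)·0.5] / (σ√T) = (0.0122 + 0.0185) / 0.1485 = 0.2070 ⇒ 0.21
N(d₁) = N(0.21) = 0.5832
Δ_call = N(d₁) = 0.5832

0.5832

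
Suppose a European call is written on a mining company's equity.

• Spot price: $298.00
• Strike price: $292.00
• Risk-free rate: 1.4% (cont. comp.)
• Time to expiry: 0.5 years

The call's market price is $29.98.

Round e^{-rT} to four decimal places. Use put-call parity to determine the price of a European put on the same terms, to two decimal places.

exp(−rT) = exp(−0.014·0.5) = 0.9930
Put-call parity: C − P = S − K·e^(−rT) = 298 − 292·0.9930 = 298 − 289.9560 = 8.0440
P = C − (C − P) = 29.98 − (8.0440) = 21.9360

$21.94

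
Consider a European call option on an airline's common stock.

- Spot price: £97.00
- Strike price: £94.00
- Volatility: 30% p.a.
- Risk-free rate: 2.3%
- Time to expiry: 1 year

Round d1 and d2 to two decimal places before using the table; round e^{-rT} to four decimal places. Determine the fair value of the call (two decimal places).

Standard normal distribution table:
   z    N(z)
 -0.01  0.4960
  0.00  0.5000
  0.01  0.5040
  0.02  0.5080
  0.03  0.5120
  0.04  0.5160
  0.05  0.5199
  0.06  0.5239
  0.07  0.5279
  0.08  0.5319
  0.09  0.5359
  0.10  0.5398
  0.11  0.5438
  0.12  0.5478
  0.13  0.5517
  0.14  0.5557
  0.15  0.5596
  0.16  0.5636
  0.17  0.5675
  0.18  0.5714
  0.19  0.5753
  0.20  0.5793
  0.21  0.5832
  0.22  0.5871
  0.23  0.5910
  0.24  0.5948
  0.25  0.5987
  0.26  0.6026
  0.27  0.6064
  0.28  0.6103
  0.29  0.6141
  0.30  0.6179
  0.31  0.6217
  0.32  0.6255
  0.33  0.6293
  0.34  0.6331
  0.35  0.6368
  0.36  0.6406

σ√T = 0.3·√1 = 0.3000
d₁ = [ln(97/94) + (0.023 + ½·0.3²)·1] / (σ√T) = (0.0314 + 0.0680) / 0.3000 = 0.3314 ⇒ 0.33
d₂ = 0.3314 − 0.3000 = 0.0314 ⇒ 0.03
exp(−rT) = exp(−0.023·1) = 0.9773
N(d₁) = N(0.33) = 0.6293;  N(d₂) = N(0.03) = 0.5120
C = 97·0.6293 − 94·0.9773·0.5120 = 61.0421 − 47.0355 = 14.0066

£14.01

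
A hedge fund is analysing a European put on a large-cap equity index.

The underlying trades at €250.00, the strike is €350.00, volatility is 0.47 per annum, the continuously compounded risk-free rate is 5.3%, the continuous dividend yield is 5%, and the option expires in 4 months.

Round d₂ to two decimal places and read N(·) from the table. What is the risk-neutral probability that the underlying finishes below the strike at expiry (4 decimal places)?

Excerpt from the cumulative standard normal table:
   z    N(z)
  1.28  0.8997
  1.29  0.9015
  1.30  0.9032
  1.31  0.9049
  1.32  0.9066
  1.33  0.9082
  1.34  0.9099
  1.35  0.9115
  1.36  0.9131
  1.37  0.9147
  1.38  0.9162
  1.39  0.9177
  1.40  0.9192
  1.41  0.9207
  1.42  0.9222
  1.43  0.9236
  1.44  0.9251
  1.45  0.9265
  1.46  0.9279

T = 0.3333;  σ√T = 0.2714
d₁ = [ln(250/350) + (0.053 − 0.05 + ½·0.47²)·0.3333] / (σ√T) = (-0.3365 + 0.0378) / 0.2714 = -1.1006 which rounds to -1.10
d₂ = -1.1006 − 0.2714 = -1.3720 which rounds to -1.37
Pr(exercise) under Q = N(−d₂) = N(1.37) = 0.9147

0.9147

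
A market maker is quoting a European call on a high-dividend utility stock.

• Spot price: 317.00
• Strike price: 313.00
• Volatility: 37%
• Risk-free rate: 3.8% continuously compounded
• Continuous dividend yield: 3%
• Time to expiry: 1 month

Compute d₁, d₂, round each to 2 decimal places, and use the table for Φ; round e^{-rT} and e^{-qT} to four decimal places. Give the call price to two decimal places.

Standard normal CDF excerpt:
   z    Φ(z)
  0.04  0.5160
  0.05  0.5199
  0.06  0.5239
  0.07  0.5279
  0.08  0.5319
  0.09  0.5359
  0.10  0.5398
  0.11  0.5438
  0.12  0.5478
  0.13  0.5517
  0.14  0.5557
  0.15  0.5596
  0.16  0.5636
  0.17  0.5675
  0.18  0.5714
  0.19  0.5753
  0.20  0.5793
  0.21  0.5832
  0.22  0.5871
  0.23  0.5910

15.98

σ√T = 0.37 × 0.2887 = 0.1068
ln(S/K) + (r − q + σ²/2)T = ln(317/313) + (0.038 − 0.03 + 0.37²/2)·0.08333 = 0.0127 + 0.0064 = 0.0191
d₁ = 0.0191 / 0.1068 = 0.1785 ≈ 0.18
d₂ = d₁ − σ√T = 0.1785 − 0.1068 = 0.0717 ≈ 0.07
e^(−qT) = e^(−0.03·0.08333) = 0.9975;  e^(−rT) = e^(−0.038·0.08333) = 0.9968
N(d₁) = N(0.18) = 0.5714;  N(d₂) = N(0.07) = 0.5279
C = 317·0.9975·0.5714 − 313·0.9968·0.5279 = 180.6810 − 164.7040 = 15.9770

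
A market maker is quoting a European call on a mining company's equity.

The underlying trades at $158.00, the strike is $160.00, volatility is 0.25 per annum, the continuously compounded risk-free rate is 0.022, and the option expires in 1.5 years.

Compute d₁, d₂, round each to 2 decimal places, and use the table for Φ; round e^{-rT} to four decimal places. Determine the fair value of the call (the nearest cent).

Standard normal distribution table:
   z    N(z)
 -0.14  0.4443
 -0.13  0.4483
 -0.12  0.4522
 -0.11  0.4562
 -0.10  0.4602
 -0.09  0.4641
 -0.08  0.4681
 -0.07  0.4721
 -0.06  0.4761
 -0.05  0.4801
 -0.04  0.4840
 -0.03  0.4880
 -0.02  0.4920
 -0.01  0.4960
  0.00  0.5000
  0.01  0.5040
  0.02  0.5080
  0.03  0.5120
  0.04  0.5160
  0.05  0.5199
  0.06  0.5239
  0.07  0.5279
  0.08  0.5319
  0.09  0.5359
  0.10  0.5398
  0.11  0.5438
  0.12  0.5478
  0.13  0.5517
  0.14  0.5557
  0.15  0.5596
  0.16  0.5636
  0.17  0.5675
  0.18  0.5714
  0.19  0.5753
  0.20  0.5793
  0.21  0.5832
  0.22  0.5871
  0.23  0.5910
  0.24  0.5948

σ√T = 0.25 × 1.2247 = 0.3062
d₁ = [ln(158/160) + (0.022 + 0.25²/2)·1.5] / 0.3062 = [-0.0126 + 0.0799] / 0.3062 = 0.2198 which rounds to 0.22
d₂ = d₁ − σ√T = 0.2198 − 0.3062 = -0.0864 which rounds to -0.09
exp(−rT) = exp(−0.022·1.5) = 0.9675
N(d₁) = N(0.22) = 0.5871;  N(d₂) = N(-0.09) = 0.4641
C = 158·0.5871 − 160·0.9675·0.4641 = 92.7618 − 71.8427 = 20.9191

$20.92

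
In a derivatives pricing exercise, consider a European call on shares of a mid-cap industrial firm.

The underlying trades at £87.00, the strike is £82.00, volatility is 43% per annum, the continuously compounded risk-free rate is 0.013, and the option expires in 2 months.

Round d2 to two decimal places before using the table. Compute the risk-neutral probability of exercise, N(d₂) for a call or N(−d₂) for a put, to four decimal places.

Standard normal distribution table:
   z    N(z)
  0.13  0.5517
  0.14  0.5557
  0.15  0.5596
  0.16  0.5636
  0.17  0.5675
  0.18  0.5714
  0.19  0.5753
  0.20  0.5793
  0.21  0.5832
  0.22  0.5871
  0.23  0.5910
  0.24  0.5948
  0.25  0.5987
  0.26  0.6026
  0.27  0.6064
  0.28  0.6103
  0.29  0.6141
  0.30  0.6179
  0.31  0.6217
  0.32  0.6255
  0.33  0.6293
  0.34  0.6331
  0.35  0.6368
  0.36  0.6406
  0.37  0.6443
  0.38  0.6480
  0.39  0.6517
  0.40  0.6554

σ√T = 0.43·√0.1667 = 0.1755
d₁ = [ln(87/82) + (0.013 + 0.43²/2)·0.1667] / 0.1755 = [0.0592 + 0.0176] / 0.1755 = 0.4373 ⇒ 0.44
d₂ = d₁ − σ√T = 0.4373 − 0.1755 = 0.2617 ⇒ 0.26
Pr(exercise) under Q = N(d₂) = 0.6026

0.6026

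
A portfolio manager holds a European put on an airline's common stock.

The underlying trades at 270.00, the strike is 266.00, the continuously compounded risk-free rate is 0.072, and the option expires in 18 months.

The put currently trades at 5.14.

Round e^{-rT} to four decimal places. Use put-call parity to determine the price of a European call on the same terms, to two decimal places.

exp(−rT) = exp(−0.072·1.5) = 0.8976
Put-call parity: C − P = S − K·e^(−rT) = 270 − 266·0.8976 = 270 − 238.7616 = 31.2384
C = P + (C − P) = 5.14 + (31.2384) = 36.3784

36.38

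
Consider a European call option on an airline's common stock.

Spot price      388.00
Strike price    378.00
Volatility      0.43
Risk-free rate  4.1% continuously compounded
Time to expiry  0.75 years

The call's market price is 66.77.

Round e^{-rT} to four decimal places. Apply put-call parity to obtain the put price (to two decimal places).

45.32

exp(−rT) = exp(−0.041·0.75) = 0.9697
Put-call parity: C − P = S − K·e^(−rT) = 388 − 378·0.9697 = 388 − 366.5466 = 21.4534
P = C − (C − P) = 66.77 − (21.4534) = 45.3166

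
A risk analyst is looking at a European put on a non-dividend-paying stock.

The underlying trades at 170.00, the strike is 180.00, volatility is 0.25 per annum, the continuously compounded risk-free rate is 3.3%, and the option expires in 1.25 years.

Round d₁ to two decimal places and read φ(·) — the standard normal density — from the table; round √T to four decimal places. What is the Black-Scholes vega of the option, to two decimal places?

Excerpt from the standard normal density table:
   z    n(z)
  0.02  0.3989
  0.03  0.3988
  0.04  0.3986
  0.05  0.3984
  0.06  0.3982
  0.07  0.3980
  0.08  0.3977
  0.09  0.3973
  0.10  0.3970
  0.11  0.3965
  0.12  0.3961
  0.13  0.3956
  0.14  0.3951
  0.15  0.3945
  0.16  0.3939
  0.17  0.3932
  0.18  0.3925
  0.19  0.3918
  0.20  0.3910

σ√T = 0.25·√1.25 = 0.2795
ln(S/K) + (r + σ²/2)T = ln(170/180) + (0.033 + 0.25²/2)·1.25 = -0.0572 + 0.0803 = 0.0232
d₁ = 0.0232 / 0.2795 = 0.0828 ≈ 0.08
√T = √1.25 = 1.1180
φ(d₁) = φ(0.08) = 0.3977
vega = S·φ(d₁)·√T = 170·0.3977·1.1180 = 75.5869

75.59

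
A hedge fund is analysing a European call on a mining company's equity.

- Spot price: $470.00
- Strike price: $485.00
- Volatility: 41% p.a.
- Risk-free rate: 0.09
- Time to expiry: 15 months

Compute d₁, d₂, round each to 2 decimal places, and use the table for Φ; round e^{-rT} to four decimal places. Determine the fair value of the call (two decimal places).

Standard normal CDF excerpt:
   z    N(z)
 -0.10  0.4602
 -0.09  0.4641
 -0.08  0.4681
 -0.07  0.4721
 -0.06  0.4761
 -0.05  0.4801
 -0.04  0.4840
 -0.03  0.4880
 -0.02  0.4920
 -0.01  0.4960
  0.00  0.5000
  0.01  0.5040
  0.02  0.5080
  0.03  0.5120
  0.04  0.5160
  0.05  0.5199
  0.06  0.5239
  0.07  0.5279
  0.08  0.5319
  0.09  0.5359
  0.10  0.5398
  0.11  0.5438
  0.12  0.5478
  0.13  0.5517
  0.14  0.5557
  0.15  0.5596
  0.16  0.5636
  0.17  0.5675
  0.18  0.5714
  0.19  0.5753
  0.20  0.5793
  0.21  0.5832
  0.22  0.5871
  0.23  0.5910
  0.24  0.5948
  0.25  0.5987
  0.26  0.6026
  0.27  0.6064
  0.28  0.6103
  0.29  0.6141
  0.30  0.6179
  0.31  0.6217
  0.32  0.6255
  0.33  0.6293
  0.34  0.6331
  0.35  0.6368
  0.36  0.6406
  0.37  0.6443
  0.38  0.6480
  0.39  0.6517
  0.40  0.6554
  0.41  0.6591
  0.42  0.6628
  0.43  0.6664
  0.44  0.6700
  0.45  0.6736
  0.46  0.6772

$101.70

T = 1.25;  σ√T = 0.4584
d₁ = [ln(470/485) + (0.09 + 0.41²/2)·1.25] / 0.4584 = [-0.0314 + 0.2176] / 0.4584 = 0.4061 which rounds to 0.41
d₂ = d₁ − σ√T = 0.4061 − 0.4584 = -0.0523 which rounds to -0.05
e^(−rT) = e^(−0.09·1.25) = 0.8936
C = 470·N(0.41) − 485·0.8936·N(-0.05) = 470·0.6591 − 485·0.8936·0.4801 = 309.7770 − 208.0734 = 101.7036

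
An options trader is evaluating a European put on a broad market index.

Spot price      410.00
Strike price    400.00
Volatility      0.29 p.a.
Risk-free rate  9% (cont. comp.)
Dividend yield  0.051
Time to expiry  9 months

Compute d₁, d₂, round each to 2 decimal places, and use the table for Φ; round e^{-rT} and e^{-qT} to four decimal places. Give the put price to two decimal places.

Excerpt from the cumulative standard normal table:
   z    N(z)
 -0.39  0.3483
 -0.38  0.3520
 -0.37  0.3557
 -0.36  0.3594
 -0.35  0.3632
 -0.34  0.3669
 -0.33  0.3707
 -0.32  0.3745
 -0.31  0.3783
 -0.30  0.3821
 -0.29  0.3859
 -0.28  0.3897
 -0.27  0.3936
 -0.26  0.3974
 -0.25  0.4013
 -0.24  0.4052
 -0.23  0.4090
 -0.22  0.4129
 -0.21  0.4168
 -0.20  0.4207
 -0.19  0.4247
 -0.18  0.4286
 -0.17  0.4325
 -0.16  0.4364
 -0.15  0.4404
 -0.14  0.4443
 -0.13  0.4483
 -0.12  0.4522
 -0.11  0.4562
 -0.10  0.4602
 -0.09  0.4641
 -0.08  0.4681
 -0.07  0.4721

σ√T = 0.29 × 0.8660 = 0.2511
d₁ = [ln(410/400) + (0.09 − 0.051 + 0.29²/2)·0.75] / 0.2511 = [0.0247 + 0.0608] / 0.2511 = 0.3404 which rounds to 0.34
d₂ = d₁ − σ√T = 0.3404 − 0.2511 = 0.0892 which rounds to 0.09
e^(−qT) = e^(−0.051·0.75) = 0.9625;  e^(−rT) = e^(−0.09·0.75) = 0.9347
N(−d₂) = N(-0.09) = 0.4641;  N(−d₁) = N(-0.34) = 0.3669
P = 400·0.9347·0.4641 − 410·0.9625·0.3669 = 173.5177 − 144.7879 = 28.7298

28.73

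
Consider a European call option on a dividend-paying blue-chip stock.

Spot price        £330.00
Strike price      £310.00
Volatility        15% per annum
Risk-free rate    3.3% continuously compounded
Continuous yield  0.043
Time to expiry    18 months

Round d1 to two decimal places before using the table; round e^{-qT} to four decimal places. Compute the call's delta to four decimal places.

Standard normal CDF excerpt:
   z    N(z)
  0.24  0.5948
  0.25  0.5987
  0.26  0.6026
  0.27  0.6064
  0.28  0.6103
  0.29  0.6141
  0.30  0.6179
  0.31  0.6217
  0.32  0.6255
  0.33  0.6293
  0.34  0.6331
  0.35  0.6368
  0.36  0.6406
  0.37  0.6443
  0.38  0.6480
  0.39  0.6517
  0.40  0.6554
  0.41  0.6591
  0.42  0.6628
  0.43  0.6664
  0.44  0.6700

0.5970

T = 1.5;  σ√T = 0.1837
ln(S/K) + (r − q + σ²/2)T = ln(330/310) + (0.033 − 0.043 + 0.15²/2)·1.5 = 0.0625 + 0.0019 = 0.0644
d₁ = 0.0644 / 0.1837 = 0.3505 → 0.35
N(d₁) = N(0.35) = 0.6368
Δ_call = e^(−qT)·N(d₁) = 0.9375·0.6368 = 0.5970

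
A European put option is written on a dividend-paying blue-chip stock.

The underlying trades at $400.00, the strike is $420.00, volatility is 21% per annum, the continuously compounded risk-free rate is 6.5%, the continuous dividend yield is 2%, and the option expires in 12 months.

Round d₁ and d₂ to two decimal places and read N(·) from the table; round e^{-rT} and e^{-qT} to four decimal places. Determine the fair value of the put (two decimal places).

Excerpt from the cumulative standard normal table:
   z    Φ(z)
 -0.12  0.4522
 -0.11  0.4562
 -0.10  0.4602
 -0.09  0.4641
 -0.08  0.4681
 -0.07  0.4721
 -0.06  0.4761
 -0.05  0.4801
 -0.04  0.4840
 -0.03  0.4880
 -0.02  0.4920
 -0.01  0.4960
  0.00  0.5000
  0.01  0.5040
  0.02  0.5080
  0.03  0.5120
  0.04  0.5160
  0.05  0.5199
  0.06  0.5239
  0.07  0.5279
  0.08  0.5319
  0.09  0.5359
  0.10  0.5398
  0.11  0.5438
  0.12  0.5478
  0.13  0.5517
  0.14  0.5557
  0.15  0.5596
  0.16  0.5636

σ√T = 0.21 × 1.0000 = 0.2100
d₁ = [ln(400/420) + (0.065 − 0.02 + ½·0.21²)·1] / (σ√T) = (-0.0488 + 0.0670) / 0.2100 = 0.0870 → 0.09
d₂ = 0.0870 − 0.2100 = -0.1230 → -0.12
exp(−qT) = exp(−0.02·1) = 0.9802;  exp(−rT) = exp(−0.065·1) = 0.9371
N(−d₂) = N(0.12) = 0.5478;  N(−d₁) = N(-0.09) = 0.4641
P = 420·0.9371·0.5478 − 400·0.9802·0.4641 = 215.6042 − 181.9643 = 33.6399

$33.64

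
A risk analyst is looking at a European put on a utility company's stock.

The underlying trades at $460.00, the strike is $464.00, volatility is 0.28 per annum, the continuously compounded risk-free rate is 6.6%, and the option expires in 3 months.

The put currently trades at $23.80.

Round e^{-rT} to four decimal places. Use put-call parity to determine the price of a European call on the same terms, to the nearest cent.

e^(−rT) = e^(−0.066·0.25) = 0.9836
Put-call parity: C − P = S − K·e^(−rT) = 460 − 464·0.9836 = 460 − 456.3904 = 3.6096
C = P + (C − P) = 23.80 + (3.6096) = 27.4096

$27.41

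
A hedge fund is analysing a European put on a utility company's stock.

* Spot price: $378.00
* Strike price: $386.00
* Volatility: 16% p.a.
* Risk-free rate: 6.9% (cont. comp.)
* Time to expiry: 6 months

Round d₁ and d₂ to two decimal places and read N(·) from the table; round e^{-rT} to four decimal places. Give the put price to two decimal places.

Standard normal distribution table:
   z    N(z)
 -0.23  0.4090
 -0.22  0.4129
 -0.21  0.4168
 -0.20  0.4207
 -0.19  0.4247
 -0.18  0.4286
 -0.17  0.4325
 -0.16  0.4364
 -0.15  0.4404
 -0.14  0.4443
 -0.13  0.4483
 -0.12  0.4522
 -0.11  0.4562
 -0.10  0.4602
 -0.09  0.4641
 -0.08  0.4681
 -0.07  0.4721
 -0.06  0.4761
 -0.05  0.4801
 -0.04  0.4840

σ√T = 0.16 × 0.7071 = 0.1131
d₁ = [ln(378/386) + (0.069 + ½·0.16²)·0.5] / (σ√T) = (-0.0209 + 0.0409) / 0.1131 = 0.1764 which rounds to 0.18
d₂ = 0.1764 − 0.1131 = 0.0633 which rounds to 0.06
e^(−rT) = e^(−0.069·0.5) = 0.9661
N(−d₂) = N(-0.06) = 0.4761;  N(−d₁) = N(-0.18) = 0.4286
P = 386·0.9661·0.4761 − 378·0.4286 = 177.5446 − 162.0108 = 15.5338

$15.53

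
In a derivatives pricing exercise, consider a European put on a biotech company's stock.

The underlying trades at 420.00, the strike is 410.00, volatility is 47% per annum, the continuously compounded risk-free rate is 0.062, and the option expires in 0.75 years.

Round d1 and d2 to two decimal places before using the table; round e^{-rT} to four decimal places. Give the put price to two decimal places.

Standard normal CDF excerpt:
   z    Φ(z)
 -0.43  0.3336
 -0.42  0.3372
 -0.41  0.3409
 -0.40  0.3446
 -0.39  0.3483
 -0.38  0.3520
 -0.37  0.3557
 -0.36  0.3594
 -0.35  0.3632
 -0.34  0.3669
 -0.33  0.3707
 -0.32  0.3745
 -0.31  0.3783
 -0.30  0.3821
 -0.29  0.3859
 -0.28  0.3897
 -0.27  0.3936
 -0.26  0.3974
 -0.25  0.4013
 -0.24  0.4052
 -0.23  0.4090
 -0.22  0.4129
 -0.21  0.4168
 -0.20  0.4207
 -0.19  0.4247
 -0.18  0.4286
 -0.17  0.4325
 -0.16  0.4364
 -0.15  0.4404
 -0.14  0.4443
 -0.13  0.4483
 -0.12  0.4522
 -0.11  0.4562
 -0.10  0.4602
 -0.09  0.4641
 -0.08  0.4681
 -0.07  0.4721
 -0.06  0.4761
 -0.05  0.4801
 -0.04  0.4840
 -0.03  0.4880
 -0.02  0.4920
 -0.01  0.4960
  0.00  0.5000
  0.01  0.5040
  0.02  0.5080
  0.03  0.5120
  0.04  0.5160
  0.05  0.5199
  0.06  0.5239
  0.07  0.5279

52.55

T = 0.75;  σ√T = 0.4070
d₁ = [ln(420/410) + (0.062 + ½·0.47²)·0.75] / (σ√T) = (0.0241 + 0.1293) / 0.4070 = 0.3770 ⇒ 0.38
d₂ = 0.3770 − 0.4070 = -0.0301 ⇒ -0.03
exp(−rT) = exp(−0.062·0.75) = 0.9546
N(−d₂) = N(0.03) = 0.5120;  N(−d₁) = N(-0.38) = 0.3520
P = 410·0.9546·0.5120 − 420·0.3520 = 200.3896 − 147.8400 = 52.5496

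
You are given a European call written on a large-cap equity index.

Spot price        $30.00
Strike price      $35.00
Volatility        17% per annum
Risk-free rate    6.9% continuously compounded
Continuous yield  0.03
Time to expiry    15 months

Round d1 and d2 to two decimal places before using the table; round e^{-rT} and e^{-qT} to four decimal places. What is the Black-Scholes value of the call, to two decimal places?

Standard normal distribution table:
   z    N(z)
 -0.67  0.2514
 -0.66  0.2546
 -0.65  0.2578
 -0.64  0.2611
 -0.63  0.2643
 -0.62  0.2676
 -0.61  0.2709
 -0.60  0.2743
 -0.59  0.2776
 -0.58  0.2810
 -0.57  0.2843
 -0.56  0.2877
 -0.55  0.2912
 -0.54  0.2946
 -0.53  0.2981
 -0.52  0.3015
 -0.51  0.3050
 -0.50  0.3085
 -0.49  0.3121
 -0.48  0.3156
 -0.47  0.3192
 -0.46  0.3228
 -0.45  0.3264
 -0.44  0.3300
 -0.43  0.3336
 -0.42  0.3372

$1.05

T = 1.25;  σ√T = 0.1901
ln(S/K) + (r − q + σ²/2)T = ln(30/35) + (0.069 − 0.03 + 0.17²/2)·1.25 = -0.1542 + 0.0668 = -0.0873
d₁ = -0.0873 / 0.1901 = -0.4595 ⇒ -0.46
d₂ = d₁ − σ√T = -0.4595 − 0.1901 = -0.6496 ⇒ -0.65
exp(−qT) = exp(−0.03·1.25) = 0.9632;  exp(−rT) = exp(−0.069·1.25) = 0.9174
N(d₁) = N(-0.46) = 0.3228;  N(d₂) = N(-0.65) = 0.2578
C = 30·0.9632·0.3228 − 35·0.9174·0.2578 = 9.3276 − 8.2777 = 1.0499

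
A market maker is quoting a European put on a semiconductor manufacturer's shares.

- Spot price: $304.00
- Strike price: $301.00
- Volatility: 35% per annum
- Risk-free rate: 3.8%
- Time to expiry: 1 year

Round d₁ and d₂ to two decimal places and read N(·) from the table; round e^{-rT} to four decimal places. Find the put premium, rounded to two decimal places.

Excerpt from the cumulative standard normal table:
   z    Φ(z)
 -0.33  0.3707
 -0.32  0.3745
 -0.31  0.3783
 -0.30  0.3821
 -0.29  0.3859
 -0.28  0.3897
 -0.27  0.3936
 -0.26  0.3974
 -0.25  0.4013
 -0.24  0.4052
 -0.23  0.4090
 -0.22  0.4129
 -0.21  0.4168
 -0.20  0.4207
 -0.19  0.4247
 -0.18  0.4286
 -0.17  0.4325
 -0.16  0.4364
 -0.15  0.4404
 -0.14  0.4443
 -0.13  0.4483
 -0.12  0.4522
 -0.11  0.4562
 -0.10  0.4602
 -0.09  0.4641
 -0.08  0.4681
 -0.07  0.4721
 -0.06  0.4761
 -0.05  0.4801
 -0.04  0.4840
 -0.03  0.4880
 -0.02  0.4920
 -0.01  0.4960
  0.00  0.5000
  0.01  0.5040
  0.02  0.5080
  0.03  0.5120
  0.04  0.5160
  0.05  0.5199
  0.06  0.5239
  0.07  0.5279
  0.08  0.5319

$34.52

σ√T = 0.35·√1 = 0.3500
ln(S/K) + (r + σ²/2)T = ln(304/301) + (0.038 + 0.35²/2)·1 = 0.0099 + 0.0992 = 0.1092
d₁ = 0.1092 / 0.3500 = 0.3119 → 0.31
d₂ = d₁ − σ√T = 0.3119 − 0.3500 = -0.0381 → -0.04
e^(−rT) = e^(−0.038·1) = 0.9627
P = 301·0.9627·N(0.04) − 304·N(-0.31) = 301·0.9627·0.5160 − 304·0.3783 = 149.5227 − 115.0032 = 34.5195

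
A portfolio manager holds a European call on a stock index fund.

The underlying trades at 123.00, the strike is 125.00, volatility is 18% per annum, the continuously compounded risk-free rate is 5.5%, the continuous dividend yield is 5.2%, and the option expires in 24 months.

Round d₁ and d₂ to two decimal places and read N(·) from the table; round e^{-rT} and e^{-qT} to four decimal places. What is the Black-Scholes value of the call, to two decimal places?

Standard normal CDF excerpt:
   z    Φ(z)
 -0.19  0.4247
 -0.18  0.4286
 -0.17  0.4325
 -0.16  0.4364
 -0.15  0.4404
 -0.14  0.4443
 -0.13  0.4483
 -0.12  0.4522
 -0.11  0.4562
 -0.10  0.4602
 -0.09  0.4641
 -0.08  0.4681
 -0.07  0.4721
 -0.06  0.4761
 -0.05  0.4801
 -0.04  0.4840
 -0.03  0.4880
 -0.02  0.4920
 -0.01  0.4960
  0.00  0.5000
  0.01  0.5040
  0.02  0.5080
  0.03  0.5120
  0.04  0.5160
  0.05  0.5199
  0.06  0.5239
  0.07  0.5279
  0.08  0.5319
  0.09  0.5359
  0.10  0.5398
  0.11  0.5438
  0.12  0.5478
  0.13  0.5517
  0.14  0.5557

10.97

T = 2;  σ√T = 0.2546
d₁ = [ln(123/125) + (0.055 − 0.052 + 0.18²/2)·2] / 0.2546 = [-0.0161 + 0.0384] / 0.2546 = 0.0875 which rounds to 0.09
d₂ = d₁ − σ√T = 0.0875 − 0.2546 = -0.1671 which rounds to -0.17
e^(−qT) = e^(−0.052·2) = 0.9012;  e^(−rT) = e^(−0.055·2) = 0.8958
C = 123·0.9012·N(0.09) − 125·0.8958·N(-0.17) = 123·0.9012·0.5359 − 125·0.8958·0.4325 = 59.4032 − 48.4292 = 10.9740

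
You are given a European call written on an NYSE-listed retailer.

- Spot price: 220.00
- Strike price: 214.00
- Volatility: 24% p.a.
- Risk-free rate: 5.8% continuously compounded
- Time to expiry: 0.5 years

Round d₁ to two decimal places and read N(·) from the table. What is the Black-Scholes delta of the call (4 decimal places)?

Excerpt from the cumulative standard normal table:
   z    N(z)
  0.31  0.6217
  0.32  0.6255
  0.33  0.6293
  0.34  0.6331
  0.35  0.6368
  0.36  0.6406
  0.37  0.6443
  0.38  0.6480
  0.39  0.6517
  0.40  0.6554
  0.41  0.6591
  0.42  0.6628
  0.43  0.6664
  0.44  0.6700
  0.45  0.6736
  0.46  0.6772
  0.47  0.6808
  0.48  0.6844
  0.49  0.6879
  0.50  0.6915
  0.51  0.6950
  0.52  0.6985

σ√T = 0.24·√0.5 = 0.1697
d₁ = [ln(220/214) + (0.058 + ½·0.24²)·0.5] / (σ√T) = (0.0277 + 0.0434) / 0.1697 = 0.4187 which rounds to 0.42
N(d₁) = N(0.42) = 0.6628
Δ_call = N(d₁) = 0.6628

0.6628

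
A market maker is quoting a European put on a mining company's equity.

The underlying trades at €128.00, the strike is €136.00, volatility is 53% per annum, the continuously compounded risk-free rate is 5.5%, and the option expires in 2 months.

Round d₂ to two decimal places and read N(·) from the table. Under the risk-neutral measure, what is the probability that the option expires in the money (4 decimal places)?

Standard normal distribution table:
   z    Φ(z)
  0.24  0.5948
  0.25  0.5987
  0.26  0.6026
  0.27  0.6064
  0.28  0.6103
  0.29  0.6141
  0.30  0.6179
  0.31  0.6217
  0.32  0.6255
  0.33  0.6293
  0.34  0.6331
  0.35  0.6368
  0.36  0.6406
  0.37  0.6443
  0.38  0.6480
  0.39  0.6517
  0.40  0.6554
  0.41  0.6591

0.6368

T = 0.1667;  σ√T = 0.2164
d₁ = [ln(128/136) + (0.055 + 0.53²/2)·0.1667] / 0.2164 = [-0.0606 + 0.0326] / 0.2164 = -0.1296 → -0.13
d₂ = d₁ − σ√T = -0.1296 − 0.2164 = -0.3460 → -0.35
Risk-neutral Pr[S_T < K] = N(−d₂) = N(0.35) = 0.6368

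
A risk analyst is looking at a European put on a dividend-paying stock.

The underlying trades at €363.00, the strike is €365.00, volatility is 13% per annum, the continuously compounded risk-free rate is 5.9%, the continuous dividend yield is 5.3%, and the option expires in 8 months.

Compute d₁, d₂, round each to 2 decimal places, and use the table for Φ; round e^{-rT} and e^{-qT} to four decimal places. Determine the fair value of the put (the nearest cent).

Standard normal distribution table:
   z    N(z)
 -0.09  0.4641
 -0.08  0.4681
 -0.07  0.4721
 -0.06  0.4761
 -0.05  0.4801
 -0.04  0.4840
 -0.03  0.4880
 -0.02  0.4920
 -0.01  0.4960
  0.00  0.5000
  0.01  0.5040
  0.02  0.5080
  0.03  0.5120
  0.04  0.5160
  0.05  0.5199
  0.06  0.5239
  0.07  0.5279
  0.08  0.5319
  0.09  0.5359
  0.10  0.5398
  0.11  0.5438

€15.65

T = 0.6667;  σ√T = 0.1061
d₁ = [ln(363/365) + (0.059 − 0.053 + ½·0.13²)·0.6667] / (σ√T) = (-0.0055 + 0.0096) / 0.1061 = 0.0390 → 0.04
d₂ = 0.0390 − 0.1061 = -0.0672 → -0.07
exp(−qT) = exp(−0.053·0.6667) = 0.9653;  exp(−rT) = exp(−0.059·0.6667) = 0.9614
P = 365·0.9614·N(0.07) − 363·0.9653·N(-0.04) = 365·0.9614·0.5279 − 363·0.9653·0.4840 = 185.2459 − 169.5955 = 15.6504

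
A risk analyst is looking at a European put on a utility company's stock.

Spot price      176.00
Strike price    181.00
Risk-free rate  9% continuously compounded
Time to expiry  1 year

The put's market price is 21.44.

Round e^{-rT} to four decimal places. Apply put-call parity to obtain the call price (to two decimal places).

exp(−rT) = exp(−0.09·1) = 0.9139
Put-call parity: C − P = S − K·e^(−rT) = 176 − 181·0.9139 = 176 − 165.4159 = 10.5841
C = P + (C − P) = 21.44 + (10.5841) = 32.0241

32.02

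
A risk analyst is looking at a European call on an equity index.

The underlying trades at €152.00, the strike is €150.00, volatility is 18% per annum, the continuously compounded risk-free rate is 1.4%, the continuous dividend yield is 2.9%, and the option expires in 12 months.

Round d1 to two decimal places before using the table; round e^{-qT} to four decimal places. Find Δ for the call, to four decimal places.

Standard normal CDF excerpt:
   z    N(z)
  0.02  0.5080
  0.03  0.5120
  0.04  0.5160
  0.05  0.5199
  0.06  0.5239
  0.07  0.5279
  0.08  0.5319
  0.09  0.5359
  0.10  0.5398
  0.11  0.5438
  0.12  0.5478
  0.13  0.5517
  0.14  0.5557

0.5167

σ√T = 0.18 × 1.0000 = 0.1800
d₁ = [ln(152/150) + (0.014 − 0.029 + 0.18²/2)·1] / 0.1800 = [0.0132 + 0.0012] / 0.1800 = 0.0803 ≈ 0.08
N(d₁) = N(0.08) = 0.5319
Δ_call = exp(−qT)·N(d₁) = 0.9714·0.5319 = 0.5167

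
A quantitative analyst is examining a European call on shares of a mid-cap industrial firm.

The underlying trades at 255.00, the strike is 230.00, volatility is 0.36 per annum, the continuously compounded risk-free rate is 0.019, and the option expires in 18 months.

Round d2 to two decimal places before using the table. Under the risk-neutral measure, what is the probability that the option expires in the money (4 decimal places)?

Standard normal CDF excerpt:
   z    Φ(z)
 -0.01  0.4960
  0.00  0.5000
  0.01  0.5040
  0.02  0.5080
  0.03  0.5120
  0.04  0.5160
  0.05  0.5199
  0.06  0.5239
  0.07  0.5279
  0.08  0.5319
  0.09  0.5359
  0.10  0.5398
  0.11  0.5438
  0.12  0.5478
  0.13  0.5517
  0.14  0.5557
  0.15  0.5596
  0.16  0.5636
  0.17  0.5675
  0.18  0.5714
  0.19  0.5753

0.5319

σ√T = 0.36·√1.5 = 0.4409
d₁ = [ln(255/230) + (0.019 + 0.36²/2)·1.5] / 0.4409 = [0.1032 + 0.1257] / 0.4409 = 0.5191 ≈ 0.52
d₂ = d₁ − σ√T = 0.5191 − 0.4409 = 0.0782 ≈ 0.08
Risk-neutral Pr[S_T > K] = N(d₂) = N(0.08) = 0.5319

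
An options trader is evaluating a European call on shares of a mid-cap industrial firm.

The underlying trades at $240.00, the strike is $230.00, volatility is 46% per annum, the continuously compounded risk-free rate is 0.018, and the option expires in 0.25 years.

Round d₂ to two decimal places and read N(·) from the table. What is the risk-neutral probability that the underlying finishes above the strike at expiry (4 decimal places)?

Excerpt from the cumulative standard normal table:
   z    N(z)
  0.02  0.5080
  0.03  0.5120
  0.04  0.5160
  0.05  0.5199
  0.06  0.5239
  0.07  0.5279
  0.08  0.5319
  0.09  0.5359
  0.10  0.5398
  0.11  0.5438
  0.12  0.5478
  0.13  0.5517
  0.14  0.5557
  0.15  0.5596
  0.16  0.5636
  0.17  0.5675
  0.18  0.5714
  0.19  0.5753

σ√T = 0.46 × 0.5000 = 0.2300
ln(S/K) + (r + σ²/2)T = ln(240/230) + (0.018 + 0.46²/2)·0.25 = 0.0426 + 0.0310 = 0.0735
d₁ = 0.0735 / 0.2300 = 0.3196 → 0.32
d₂ = d₁ − σ√T = 0.3196 − 0.2300 = 0.0896 → 0.09
Risk-neutral Pr[S_T > K] = N(d₂) = N(0.09) = 0.5359

0.5359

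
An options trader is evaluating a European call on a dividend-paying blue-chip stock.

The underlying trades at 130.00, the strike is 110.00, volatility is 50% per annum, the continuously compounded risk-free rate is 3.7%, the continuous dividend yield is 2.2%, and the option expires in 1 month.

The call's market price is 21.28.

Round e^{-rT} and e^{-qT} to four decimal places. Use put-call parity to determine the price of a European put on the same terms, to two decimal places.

e^(−qT) = e^(−0.022·0.08333) = 0.9982;  e^(−rT) = e^(−0.037·0.08333) = 0.9969
Put-call parity: C − P = S·e^(−qT) − K·e^(−rT) = 130·0.9982 − 110·0.9969 = 129.7660 − 109.6590 = 20.1070
P = C − (C − P) = 21.28 − (20.1070) = 1.1730

1.17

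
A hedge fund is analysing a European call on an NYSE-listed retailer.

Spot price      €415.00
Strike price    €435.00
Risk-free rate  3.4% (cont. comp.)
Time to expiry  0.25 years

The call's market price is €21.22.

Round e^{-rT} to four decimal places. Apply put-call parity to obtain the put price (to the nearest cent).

€37.52

exp(−rT) = exp(−0.034·0.25) = 0.9915
Put-call parity: C − P = S − K·e^(−rT) = 415 − 435·0.9915 = 415 − 431.3025 = -16.3025
P = C − (C − P) = 21.22 − (-16.3025) = 37.5225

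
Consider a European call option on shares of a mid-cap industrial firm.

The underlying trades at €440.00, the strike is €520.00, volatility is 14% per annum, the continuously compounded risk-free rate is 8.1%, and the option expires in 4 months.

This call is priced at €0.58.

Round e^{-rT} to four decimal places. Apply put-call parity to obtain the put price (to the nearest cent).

€66.75

exp(−rT) = exp(−0.081·0.3333) = 0.9734
Put-call parity: C − P = S − K·e^(−rT) = 440 − 520·0.9734 = 440 − 506.1680 = -66.1680
P = C − (C − P) = 0.58 − (-66.1680) = 66.7480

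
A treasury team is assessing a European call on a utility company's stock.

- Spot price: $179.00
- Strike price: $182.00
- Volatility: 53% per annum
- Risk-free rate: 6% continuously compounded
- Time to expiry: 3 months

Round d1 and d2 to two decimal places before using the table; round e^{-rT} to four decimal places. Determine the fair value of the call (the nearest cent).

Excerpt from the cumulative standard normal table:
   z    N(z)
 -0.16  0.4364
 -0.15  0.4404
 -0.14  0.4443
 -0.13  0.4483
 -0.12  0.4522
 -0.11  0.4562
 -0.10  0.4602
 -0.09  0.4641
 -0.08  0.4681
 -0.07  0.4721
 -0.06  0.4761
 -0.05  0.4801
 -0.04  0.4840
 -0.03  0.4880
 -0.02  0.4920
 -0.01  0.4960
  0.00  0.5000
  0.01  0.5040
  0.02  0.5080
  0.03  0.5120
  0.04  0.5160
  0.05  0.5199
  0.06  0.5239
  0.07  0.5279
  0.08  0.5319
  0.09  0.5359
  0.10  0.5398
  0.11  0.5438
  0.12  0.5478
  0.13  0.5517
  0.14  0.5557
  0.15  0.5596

σ√T = 0.53·√0.25 = 0.2650
ln(S/K) + (r + σ²/2)T = ln(179/182) + (0.06 + 0.53²/2)·0.25 = -0.0166 + 0.0501 = 0.0335
d₁ = 0.0335 / 0.2650 = 0.1264 ⇒ 0.13
d₂ = d₁ − σ√T = 0.1264 − 0.2650 = -0.1386 ⇒ -0.14
exp(−rT) = exp(−0.06·0.25) = 0.9851
N(d₁) = N(0.13) = 0.5517;  N(d₂) = N(-0.14) = 0.4443
C = 179·0.5517 − 182·0.9851·0.4443 = 98.7543 − 79.6577 = 19.0966

$19.10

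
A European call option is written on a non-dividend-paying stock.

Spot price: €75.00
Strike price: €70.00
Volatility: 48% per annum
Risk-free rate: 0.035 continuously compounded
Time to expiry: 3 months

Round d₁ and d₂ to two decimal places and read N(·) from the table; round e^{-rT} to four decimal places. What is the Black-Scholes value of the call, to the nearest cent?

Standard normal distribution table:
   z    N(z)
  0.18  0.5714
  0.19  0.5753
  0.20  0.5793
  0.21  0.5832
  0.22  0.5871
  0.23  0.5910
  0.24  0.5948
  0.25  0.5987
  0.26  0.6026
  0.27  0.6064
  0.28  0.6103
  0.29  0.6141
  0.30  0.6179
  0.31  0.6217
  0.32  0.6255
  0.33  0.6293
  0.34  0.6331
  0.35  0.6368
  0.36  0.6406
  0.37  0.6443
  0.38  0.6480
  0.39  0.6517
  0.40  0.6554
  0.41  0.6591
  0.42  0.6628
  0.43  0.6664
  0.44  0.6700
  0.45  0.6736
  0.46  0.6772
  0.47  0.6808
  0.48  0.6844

€10.05

σ√T = 0.48 × 0.5000 = 0.2400
d₁ = [ln(75/70) + (0.035 + 0.48²/2)·0.25] / 0.2400 = [0.0690 + 0.0376] / 0.2400 = 0.4439 → 0.44
d₂ = d₁ − σ√T = 0.4439 − 0.2400 = 0.2039 → 0.20
e^(−rT) = e^(−0.035·0.25) = 0.9913
C = 75·N(0.44) − 70·0.9913·N(0.20) = 75·0.6700 − 70·0.9913·0.5793 = 50.2500 − 40.1982 = 10.0518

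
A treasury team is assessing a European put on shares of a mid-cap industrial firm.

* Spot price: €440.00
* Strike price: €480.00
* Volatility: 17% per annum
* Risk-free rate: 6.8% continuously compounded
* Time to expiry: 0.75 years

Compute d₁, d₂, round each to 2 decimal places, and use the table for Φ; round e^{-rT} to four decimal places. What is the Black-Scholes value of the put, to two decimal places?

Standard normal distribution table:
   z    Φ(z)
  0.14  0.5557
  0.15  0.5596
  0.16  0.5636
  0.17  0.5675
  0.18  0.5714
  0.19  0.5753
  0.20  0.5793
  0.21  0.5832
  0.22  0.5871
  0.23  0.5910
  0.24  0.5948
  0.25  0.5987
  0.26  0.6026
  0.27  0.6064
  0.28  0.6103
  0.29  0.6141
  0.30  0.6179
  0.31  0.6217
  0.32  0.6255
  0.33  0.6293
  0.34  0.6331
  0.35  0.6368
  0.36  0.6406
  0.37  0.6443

€35.62

σ√T = 0.17·√0.75 = 0.1472
d₁ = [ln(440/480) + (0.068 + ½·0.17²)·0.75] / (σ√T) = (-0.0870 + 0.0618) / 0.1472 = -0.1710 ≈ -0.17
d₂ = -0.1710 − 0.1472 = -0.3182 ≈ -0.32
exp(−rT) = exp(−0.068·0.75) = 0.9503
N(−d₂) = N(0.32) = 0.6255;  N(−d₁) = N(0.17) = 0.5675
P = 480·0.9503·0.6255 − 440·0.5675 = 285.3181 − 249.7000 = 35.6181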